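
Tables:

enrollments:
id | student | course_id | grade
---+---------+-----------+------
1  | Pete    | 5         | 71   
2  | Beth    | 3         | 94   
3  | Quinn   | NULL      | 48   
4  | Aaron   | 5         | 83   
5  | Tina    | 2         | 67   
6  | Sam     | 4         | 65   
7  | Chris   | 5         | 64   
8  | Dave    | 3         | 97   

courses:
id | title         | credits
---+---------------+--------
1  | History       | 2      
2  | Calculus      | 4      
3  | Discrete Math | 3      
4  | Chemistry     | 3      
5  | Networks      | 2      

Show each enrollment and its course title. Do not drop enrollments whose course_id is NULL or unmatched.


LEFT JOIN keeps every row from enrollments (the left table); where course_id has no match in courses, the course columns become NULL. Walk through each enrollment:
  - enrollment 1 (Pete): course_id=5 -> matches Networks
  - enrollment 2 (Beth): course_id=3 -> matches Discrete Math
  - enrollment 3 (Quinn): course_id=NULL, no match -> kept with NULL
  - enrollment 4 (Aaron): course_id=5 -> matches Networks
  - enrollment 5 (Tina): course_id=2 -> matches Calculus
  - enrollment 6 (Sam): course_id=4 -> matches Chemistry
  - enrollment 7 (Chris): course_id=5 -> matches Networks
  - enrollment 8 (Dave): course_id=3 -> matches Discrete Math
All 8 rows appear; 1 has NULL course.

SQL:
SELECT a.student, b.title AS course
FROM enrollments a
LEFT JOIN courses b ON a.course_id = b.id

Result:
student | course       
--------+--------------
Pete    | Networks     
Beth    | Discrete Math
Quinn   | NULL         
Aaron   | Networks     
Tina    | Calculus     
Sam     | Chemistry    
Chris   | Networks     
Dave    | Discrete Math


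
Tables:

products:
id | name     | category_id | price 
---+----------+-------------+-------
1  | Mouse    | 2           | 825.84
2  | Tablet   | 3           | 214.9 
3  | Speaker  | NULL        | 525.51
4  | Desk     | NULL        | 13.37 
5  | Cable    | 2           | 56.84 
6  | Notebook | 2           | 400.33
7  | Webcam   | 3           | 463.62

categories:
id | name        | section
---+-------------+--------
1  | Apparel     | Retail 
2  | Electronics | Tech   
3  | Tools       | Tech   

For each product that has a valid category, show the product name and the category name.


INNER JOIN keeps only products rows whose category_id matches an id in categories. Walk through each product:
  - product 1 (Mouse): category_id=2 -> matches Electronics
  - product 2 (Tablet): category_id=3 -> matches Tools
  - product 3 (Speaker): category_id=NULL, no match -> dropped
  - product 4 (Desk): category_id=NULL, no match -> dropped
  - product 5 (Cable): category_id=2 -> matches Electronics
  - product 6 (Notebook): category_id=2 -> matches Electronics
  - product 7 (Webcam): category_id=3 -> matches Tools
So 2 of 7 rows are dropped.

SQL:
SELECT a.name, b.name AS category
FROM products a
INNER JOIN categories b ON a.category_id = b.id

Result:
name     | category   
---------+------------
Mouse    | Electronics
Tablet   | Tools      
Cable    | Electronics
Notebook | Electronics
Webcam   | Tools      


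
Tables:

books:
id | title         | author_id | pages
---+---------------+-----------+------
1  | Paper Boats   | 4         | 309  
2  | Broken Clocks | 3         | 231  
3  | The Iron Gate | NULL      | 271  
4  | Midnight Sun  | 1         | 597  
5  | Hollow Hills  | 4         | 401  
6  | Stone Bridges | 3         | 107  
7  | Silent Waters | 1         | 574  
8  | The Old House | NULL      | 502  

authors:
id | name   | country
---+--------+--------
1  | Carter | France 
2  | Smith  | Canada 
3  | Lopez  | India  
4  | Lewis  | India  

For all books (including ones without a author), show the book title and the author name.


LEFT JOIN keeps every row from books (the left table); where author_id has no match in authors, the author columns become NULL. Walk through each book:
  - book 1 (Paper Boats): author_id=4 -> matches Lewis
  - book 2 (Broken Clocks): author_id=3 -> matches Lopez
  - book 3 (The Iron Gate): author_id=NULL, no match -> kept with NULL
  - book 4 (Midnight Sun): author_id=1 -> matches Carter
  - book 5 (Hollow Hills): author_id=4 -> matches Lewis
  - book 6 (Stone Bridges): author_id=3 -> matches Lopez
  - book 7 (Silent Waters): author_id=1 -> matches Carter
  - book 8 (The Old House): author_id=NULL, no match -> kept with NULL
All 8 rows appear; 2 have NULL author.

SQL:
SELECT a.title, b.name AS author
FROM books a
LEFT JOIN authors b ON a.author_id = b.id

Result:
title         | author
--------------+-------
Paper Boats   | Lewis 
Broken Clocks | Lopez 
The Iron Gate | NULL  
Midnight Sun  | Carter
Hollow Hills  | Lewis 
Stone Bridges | Lopez 
Silent Waters | Carter
The Old House | NULL  


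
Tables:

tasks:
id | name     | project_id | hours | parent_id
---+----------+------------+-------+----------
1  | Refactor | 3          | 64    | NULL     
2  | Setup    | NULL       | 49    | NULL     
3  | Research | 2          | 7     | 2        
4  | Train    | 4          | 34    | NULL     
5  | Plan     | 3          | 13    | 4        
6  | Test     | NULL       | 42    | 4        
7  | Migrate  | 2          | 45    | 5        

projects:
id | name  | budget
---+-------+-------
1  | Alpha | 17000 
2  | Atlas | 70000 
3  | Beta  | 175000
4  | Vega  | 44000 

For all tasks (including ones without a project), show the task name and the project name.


LEFT JOIN keeps every row from tasks (the left table); where project_id has no match in projects, the project columns become NULL. Walk through each task:
  - task 1 (Refactor): project_id=3 -> matches Beta
  - task 2 (Setup): project_id=NULL, no match -> kept with NULL
  - task 3 (Research): project_id=2 -> matches Atlas
  - task 4 (Train): project_id=4 -> matches Vega
  - task 5 (Plan): project_id=3 -> matches Beta
  - task 6 (Test): project_id=NULL, no match -> kept with NULL
  - task 7 (Migrate): project_id=2 -> matches Atlas
All 7 rows appear; 2 have NULL project.

SQL:
SELECT a.name, b.name AS project
FROM tasks a
LEFT JOIN projects b ON a.project_id = b.id

Result:
name     | project
---------+--------
Refactor | Beta   
Setup    | NULL   
Research | Atlas  
Train    | Vega   
Plan     | Beta   
Test     | NULL   
Migrate  | Atlas  


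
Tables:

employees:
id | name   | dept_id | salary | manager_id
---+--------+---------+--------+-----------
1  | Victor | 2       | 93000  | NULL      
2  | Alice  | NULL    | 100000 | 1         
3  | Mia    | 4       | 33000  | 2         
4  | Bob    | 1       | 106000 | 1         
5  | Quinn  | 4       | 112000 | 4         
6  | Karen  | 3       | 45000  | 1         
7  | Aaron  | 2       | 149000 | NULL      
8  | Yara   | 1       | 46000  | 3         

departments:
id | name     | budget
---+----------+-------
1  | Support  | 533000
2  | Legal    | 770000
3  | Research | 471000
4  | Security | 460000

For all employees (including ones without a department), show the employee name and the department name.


LEFT JOIN keeps every row from employees (the left table); where dept_id has no match in departments, the department columns become NULL. Walk through each employee:
  - employee 1 (Victor): dept_id=2 -> matches Legal
  - employee 2 (Alice): dept_id=NULL, no match -> kept with NULL
  - employee 3 (Mia): dept_id=4 -> matches Security
  - employee 4 (Bob): dept_id=1 -> matches Support
  - employee 5 (Quinn): dept_id=4 -> matches Security
  - employee 6 (Karen): dept_id=3 -> matches Research
  - employee 7 (Aaron): dept_id=2 -> matches Legal
  - employee 8 (Yara): dept_id=1 -> matches Support
All 8 rows appear; 1 has NULL department.

SQL:
SELECT a.name, b.name AS department
FROM employees a
LEFT JOIN departments b ON a.dept_id = b.id

Result:
name   | department
-------+-----------
Victor | Legal     
Alice  | NULL      
Mia    | Security  
Bob    | Support   
Quinn  | Security  
Karen  | Research  
Aaron  | Legal     
Yara   | Support   


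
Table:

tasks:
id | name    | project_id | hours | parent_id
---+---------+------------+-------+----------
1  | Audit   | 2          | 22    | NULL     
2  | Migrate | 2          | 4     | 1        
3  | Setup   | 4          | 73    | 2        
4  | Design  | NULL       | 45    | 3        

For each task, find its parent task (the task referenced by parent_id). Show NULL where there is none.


This is a self-join: tasks is joined to a second copy of itself, matching each row's parent_id to another row's id. Use LEFT JOIN so rows with parent_id=NULL are kept.
  - task 1 (Audit): parent_id=NULL -> NULL
  - task 2 (Migrate): parent_id=1 -> Audit
  - task 3 (Setup): parent_id=2 -> Migrate
  - task 4 (Design): parent_id=3 -> Setup

SQL:
SELECT a.name AS item, b.name AS parent
FROM tasks a
LEFT JOIN tasks b ON a.parent_id = b.id

Result:
item    | parent 
--------+--------
Audit   | NULL   
Migrate | Audit  
Setup   | Migrate
Design  | Setup  


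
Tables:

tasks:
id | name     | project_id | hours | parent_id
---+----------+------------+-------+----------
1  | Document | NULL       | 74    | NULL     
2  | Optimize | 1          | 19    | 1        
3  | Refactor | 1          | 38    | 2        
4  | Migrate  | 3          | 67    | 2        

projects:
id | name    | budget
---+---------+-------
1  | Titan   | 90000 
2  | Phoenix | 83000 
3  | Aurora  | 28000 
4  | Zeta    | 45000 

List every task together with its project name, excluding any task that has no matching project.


INNER JOIN keeps only tasks rows whose project_id matches an id in projects. Walk through each task:
  - task 1 (Document): project_id=NULL, no match -> dropped
  - task 2 (Optimize): project_id=1 -> matches Titan
  - task 3 (Refactor): project_id=1 -> matches Titan
  - task 4 (Migrate): project_id=3 -> matches Aurora
So 1 of 4 rows is dropped.

SQL:
SELECT a.name, b.name AS project
FROM tasks a
INNER JOIN projects b ON a.project_id = b.id

Result:
name     | project
---------+--------
Optimize | Titan  
Refactor | Titan  
Migrate  | Aurora 


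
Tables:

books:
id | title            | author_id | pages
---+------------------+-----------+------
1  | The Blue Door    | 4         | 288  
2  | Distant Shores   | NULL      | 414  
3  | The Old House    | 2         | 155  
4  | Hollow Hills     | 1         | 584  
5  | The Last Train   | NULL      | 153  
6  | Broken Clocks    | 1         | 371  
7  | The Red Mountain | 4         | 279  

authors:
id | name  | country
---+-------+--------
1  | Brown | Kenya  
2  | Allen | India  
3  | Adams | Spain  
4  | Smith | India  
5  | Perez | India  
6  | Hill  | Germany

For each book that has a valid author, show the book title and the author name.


INNER JOIN keeps only books rows whose author_id matches an id in authors. Walk through each book:
  - book 1 (The Blue Door): author_id=4 -> matches Smith
  - book 2 (Distant Shores): author_id=NULL, no match -> dropped
  - book 3 (The Old House): author_id=2 -> matches Allen
  - book 4 (Hollow Hills): author_id=1 -> matches Brown
  - book 5 (The Last Train): author_id=NULL, no match -> dropped
  - book 6 (Broken Clocks): author_id=1 -> matches Brown
  - book 7 (The Red Mountain): author_id=4 -> matches Smith
So 2 of 7 rows are dropped.

SQL:
SELECT a.title, b.name AS author
FROM books a
INNER JOIN authors b ON a.author_id = b.id

Result:
title            | author
-----------------+-------
The Blue Door    | Smith 
The Old House    | Allen 
Hollow Hills     | Brown 
Broken Clocks    | Brown 
The Red Mountain | Smith 


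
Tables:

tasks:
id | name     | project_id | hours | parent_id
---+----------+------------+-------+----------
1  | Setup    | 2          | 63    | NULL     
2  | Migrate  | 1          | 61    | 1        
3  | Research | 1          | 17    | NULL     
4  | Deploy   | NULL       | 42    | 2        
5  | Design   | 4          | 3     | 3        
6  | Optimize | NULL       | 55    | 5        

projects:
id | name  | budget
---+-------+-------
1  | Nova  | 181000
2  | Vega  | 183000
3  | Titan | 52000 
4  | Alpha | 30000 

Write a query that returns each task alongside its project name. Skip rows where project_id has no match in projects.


INNER JOIN keeps only tasks rows whose project_id matches an id in projects. Walk through each task:
  - task 1 (Setup): project_id=2 -> matches Vega
  - task 2 (Migrate): project_id=1 -> matches Nova
  - task 3 (Research): project_id=1 -> matches Nova
  - task 4 (Deploy): project_id=NULL, no match -> dropped
  - task 5 (Design): project_id=4 -> matches Alpha
  - task 6 (Optimize): project_id=NULL, no match -> dropped
So 2 of 6 rows are dropped.

SQL:
SELECT a.name, b.name AS project
FROM tasks a
INNER JOIN projects b ON a.project_id = b.id

Result:
name     | project
---------+--------
Setup    | Vega   
Migrate  | Nova   
Research | Nova   
Design   | Alpha  


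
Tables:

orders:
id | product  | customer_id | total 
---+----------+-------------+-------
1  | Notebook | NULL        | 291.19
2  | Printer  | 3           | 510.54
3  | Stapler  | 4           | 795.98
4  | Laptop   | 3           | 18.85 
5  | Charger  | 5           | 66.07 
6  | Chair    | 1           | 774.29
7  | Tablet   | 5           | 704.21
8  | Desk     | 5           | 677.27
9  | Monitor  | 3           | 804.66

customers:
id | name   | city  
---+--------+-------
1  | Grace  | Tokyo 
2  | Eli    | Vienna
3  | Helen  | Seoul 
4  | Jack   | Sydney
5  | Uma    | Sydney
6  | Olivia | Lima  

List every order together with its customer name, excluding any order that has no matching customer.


INNER JOIN keeps only orders rows whose customer_id matches an id in customers. Walk through each order:
  - order 1 (Notebook): customer_id=NULL, no match -> dropped
  - order 2 (Printer): customer_id=3 -> matches Helen
  - order 3 (Stapler): customer_id=4 -> matches Jack
  - order 4 (Laptop): customer_id=3 -> matches Helen
  - order 5 (Charger): customer_id=5 -> matches Uma
  - order 6 (Chair): customer_id=1 -> matches Grace
  - order 7 (Tablet): customer_id=5 -> matches Uma
  - order 8 (Desk): customer_id=5 -> matches Uma
  - order 9 (Monitor): customer_id=3 -> matches Helen
So 1 of 9 rows is dropped.

SQL:
SELECT a.product, b.name AS customer
FROM orders a
INNER JOIN customers b ON a.customer_id = b.id

Result:
product | customer
--------+---------
Printer | Helen   
Stapler | Jack    
Laptop  | Helen   
Charger | Uma     
Chair   | Grace   
Tablet  | Uma     
Desk    | Uma     
Monitor | Helen   


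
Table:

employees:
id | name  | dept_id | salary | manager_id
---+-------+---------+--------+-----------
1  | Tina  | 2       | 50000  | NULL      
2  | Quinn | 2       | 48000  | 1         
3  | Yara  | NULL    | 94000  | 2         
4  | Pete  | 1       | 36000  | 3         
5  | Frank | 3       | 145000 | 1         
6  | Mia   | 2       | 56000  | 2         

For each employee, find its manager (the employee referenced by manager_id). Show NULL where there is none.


This is a self-join: employees is joined to a second copy of itself, matching each row's manager_id to another row's id. Use LEFT JOIN so rows with manager_id=NULL are kept.
  - employee 1 (Tina): manager_id=NULL -> NULL
  - employee 2 (Quinn): manager_id=1 -> Tina
  - employee 3 (Yara): manager_id=2 -> Quinn
  - employee 4 (Pete): manager_id=3 -> Yara
  - employee 5 (Frank): manager_id=1 -> Tina
  - employee 6 (Mia): manager_id=2 -> Quinn

SQL:
SELECT a.name AS item, b.name AS manager
FROM employees a
LEFT JOIN employees b ON a.manager_id = b.id

Result:
item  | manager
------+--------
Tina  | NULL   
Quinn | Tina   
Yara  | Quinn  
Pete  | Yara   
Frank | Tina   
Mia   | Quinn  


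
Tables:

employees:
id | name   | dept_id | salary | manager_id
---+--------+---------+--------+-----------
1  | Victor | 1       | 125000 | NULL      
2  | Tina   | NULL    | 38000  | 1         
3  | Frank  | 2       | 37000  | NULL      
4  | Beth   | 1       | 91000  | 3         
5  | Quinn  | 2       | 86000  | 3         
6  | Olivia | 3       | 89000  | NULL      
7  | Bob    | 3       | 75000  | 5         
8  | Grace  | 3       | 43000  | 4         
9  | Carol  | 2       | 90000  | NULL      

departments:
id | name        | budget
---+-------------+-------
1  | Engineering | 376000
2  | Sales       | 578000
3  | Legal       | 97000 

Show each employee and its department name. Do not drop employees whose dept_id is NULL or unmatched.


LEFT JOIN keeps every row from employees (the left table); where dept_id has no match in departments, the department columns become NULL. Walk through each employee:
  - employee 1 (Victor): dept_id=1 -> matches Engineering
  - employee 2 (Tina): dept_id=NULL, no match -> kept with NULL
  - employee 3 (Frank): dept_id=2 -> matches Sales
  - employee 4 (Beth): dept_id=1 -> matches Engineering
  - employee 5 (Quinn): dept_id=2 -> matches Sales
  - employee 6 (Olivia): dept_id=3 -> matches Legal
  - employee 7 (Bob): dept_id=3 -> matches Legal
  - employee 8 (Grace): dept_id=3 -> matches Legal
  - employee 9 (Carol): dept_id=2 -> matches Sales
All 9 rows appear; 1 has NULL department.

SQL:
SELECT a.name, b.name AS department
FROM employees a
LEFT JOIN departments b ON a.dept_id = b.id

Result:
name   | department 
-------+------------
Victor | Engineering
Tina   | NULL       
Frank  | Sales      
Beth   | Engineering
Quinn  | Sales      
Olivia | Legal      
Bob    | Legal      
Grace  | Legal      
Carol  | Sales      


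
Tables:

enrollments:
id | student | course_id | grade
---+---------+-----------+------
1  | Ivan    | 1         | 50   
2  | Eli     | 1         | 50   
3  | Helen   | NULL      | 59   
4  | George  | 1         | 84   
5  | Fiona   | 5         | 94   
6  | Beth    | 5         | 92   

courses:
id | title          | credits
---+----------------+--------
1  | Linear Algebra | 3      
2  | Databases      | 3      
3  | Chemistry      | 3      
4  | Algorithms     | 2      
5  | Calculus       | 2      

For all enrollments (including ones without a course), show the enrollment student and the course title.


LEFT JOIN keeps every row from enrollments (the left table); where course_id has no match in courses, the course columns become NULL. Walk through each enrollment:
  - enrollment 1 (Ivan): course_id=1 -> matches Linear Algebra
  - enrollment 2 (Eli): course_id=1 -> matches Linear Algebra
  - enrollment 3 (Helen): course_id=NULL, no match -> kept with NULL
  - enrollment 4 (George): course_id=1 -> matches Linear Algebra
  - enrollment 5 (Fiona): course_id=5 -> matches Calculus
  - enrollment 6 (Beth): course_id=5 -> matches Calculus
All 6 rows appear; 1 has NULL course.

SQL:
SELECT a.student, b.title AS course
FROM enrollments a
LEFT JOIN courses b ON a.course_id = b.id

Result:
student | course        
--------+---------------
Ivan    | Linear Algebra
Eli     | Linear Algebra
Helen   | NULL          
George  | Linear Algebra
Fiona   | Calculus      
Beth    | Calculus      


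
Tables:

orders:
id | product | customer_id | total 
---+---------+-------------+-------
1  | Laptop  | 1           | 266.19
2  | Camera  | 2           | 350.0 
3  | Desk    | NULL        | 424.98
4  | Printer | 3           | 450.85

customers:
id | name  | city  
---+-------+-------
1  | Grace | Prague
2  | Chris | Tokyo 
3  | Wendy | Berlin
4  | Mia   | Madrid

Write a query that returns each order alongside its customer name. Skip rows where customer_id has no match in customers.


INNER JOIN keeps only orders rows whose customer_id matches an id in customers. Walk through each order:
  - order 1 (Laptop): customer_id=1 -> matches Grace
  - order 2 (Camera): customer_id=2 -> matches Chris
  - order 3 (Desk): customer_id=NULL, no match -> dropped
  - order 4 (Printer): customer_id=3 -> matches Wendy
So 1 of 4 rows is dropped.

SQL:
SELECT a.product, b.name AS customer
FROM orders a
INNER JOIN customers b ON a.customer_id = b.id

Result:
product | customer
--------+---------
Laptop  | Grace   
Camera  | Chris   
Printer | Wendy   


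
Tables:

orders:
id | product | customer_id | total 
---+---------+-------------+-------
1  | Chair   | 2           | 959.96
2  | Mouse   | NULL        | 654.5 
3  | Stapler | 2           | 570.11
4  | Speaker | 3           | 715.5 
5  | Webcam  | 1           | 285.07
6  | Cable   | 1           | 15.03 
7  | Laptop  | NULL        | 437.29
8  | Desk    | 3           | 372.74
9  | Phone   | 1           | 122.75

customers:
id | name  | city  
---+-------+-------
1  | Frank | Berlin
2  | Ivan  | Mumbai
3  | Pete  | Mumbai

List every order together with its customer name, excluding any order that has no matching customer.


INNER JOIN keeps only orders rows whose customer_id matches an id in customers. Walk through each order:
  - order 1 (Chair): customer_id=2 -> matches Ivan
  - order 2 (Mouse): customer_id=NULL, no match -> dropped
  - order 3 (Stapler): customer_id=2 -> matches Ivan
  - order 4 (Speaker): customer_id=3 -> matches Pete
  - order 5 (Webcam): customer_id=1 -> matches Frank
  - order 6 (Cable): customer_id=1 -> matches Frank
  - order 7 (Laptop): customer_id=NULL, no match -> dropped
  - order 8 (Desk): customer_id=3 -> matches Pete
  - order 9 (Phone): customer_id=1 -> matches Frank
So 2 of 9 rows are dropped.

SQL:
SELECT a.product, b.name AS customer
FROM orders a
INNER JOIN customers b ON a.customer_id = b.id

Result:
product | customer
--------+---------
Chair   | Ivan    
Stapler | Ivan    
Speaker | Pete    
Webcam  | Frank   
Cable   | Frank   
Desk    | Pete    
Phone   | Frank   


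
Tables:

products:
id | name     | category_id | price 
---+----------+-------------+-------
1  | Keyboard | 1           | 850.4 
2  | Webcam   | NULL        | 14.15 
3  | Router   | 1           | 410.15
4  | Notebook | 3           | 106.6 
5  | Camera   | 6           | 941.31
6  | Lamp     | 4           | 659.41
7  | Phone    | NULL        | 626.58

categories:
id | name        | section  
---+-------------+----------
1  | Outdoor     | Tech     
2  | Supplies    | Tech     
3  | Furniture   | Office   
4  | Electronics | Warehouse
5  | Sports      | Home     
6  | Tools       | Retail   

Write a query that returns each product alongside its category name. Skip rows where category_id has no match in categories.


INNER JOIN keeps only products rows whose category_id matches an id in categories. Walk through each product:
  - product 1 (Keyboard): category_id=1 -> matches Outdoor
  - product 2 (Webcam): category_id=NULL, no match -> dropped
  - product 3 (Router): category_id=1 -> matches Outdoor
  - product 4 (Notebook): category_id=3 -> matches Furniture
  - product 5 (Camera): category_id=6 -> matches Tools
  - product 6 (Lamp): category_id=4 -> matches Electronics
  - product 7 (Phone): category_id=NULL, no match -> dropped
So 2 of 7 rows are dropped.

SQL:
SELECT a.name, b.name AS category
FROM products a
INNER JOIN categories b ON a.category_id = b.id

Result:
name     | category   
---------+------------
Keyboard | Outdoor    
Router   | Outdoor    
Notebook | Furniture  
Camera   | Tools      
Lamp     | Electronics


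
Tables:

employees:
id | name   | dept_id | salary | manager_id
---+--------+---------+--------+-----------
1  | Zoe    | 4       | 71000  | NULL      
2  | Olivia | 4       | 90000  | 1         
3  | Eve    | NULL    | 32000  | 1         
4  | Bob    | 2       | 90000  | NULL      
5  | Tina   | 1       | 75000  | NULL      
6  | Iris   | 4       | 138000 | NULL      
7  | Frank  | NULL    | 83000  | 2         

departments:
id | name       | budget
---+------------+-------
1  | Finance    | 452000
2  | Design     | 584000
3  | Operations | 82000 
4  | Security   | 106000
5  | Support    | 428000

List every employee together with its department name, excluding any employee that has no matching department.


INNER JOIN keeps only employees rows whose dept_id matches an id in departments. Walk through each employee:
  - employee 1 (Zoe): dept_id=4 -> matches Security
  - employee 2 (Olivia): dept_id=4 -> matches Security
  - employee 3 (Eve): dept_id=NULL, no match -> dropped
  - employee 4 (Bob): dept_id=2 -> matches Design
  - employee 5 (Tina): dept_id=1 -> matches Finance
  - employee 6 (Iris): dept_id=4 -> matches Security
  - employee 7 (Frank): dept_id=NULL, no match -> dropped
So 2 of 7 rows are dropped.

SQL:
SELECT a.name, b.name AS department
FROM employees a
INNER JOIN departments b ON a.dept_id = b.id

Result:
name   | department
-------+-----------
Zoe    | Security  
Olivia | Security  
Bob    | Design    
Tina   | Finance   
Iris   | Security  


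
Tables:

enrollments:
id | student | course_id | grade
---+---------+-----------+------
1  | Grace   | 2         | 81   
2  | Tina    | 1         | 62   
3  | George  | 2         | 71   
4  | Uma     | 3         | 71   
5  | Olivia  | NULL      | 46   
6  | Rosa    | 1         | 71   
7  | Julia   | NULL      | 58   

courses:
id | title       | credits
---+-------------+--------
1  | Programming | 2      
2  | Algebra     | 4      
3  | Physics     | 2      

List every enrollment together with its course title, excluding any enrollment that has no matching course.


INNER JOIN keeps only enrollments rows whose course_id matches an id in courses. Walk through each enrollment:
  - enrollment 1 (Grace): course_id=2 -> matches Algebra
  - enrollment 2 (Tina): course_id=1 -> matches Programming
  - enrollment 3 (George): course_id=2 -> matches Algebra
  - enrollment 4 (Uma): course_id=3 -> matches Physics
  - enrollment 5 (Olivia): course_id=NULL, no match -> dropped
  - enrollment 6 (Rosa): course_id=1 -> matches Programming
  - enrollment 7 (Julia): course_id=NULL, no match -> dropped
So 2 of 7 rows are dropped.

SQL:
SELECT a.student, b.title AS course
FROM enrollments a
INNER JOIN courses b ON a.course_id = b.id

Result:
student | course     
--------+------------
Grace   | Algebra    
Tina    | Programming
George  | Algebra    
Uma     | Physics    
Rosa    | Programming


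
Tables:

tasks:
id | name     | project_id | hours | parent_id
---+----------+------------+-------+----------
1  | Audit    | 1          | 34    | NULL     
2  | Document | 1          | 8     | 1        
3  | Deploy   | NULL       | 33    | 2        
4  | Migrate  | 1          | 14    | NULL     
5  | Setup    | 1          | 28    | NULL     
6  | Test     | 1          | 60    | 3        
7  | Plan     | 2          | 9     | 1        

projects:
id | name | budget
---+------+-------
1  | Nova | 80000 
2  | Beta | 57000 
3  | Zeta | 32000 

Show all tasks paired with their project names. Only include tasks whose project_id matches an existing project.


INNER JOIN keeps only tasks rows whose project_id matches an id in projects. Walk through each task:
  - task 1 (Audit): project_id=1 -> matches Nova
  - task 2 (Document): project_id=1 -> matches Nova
  - task 3 (Deploy): project_id=NULL, no match -> dropped
  - task 4 (Migrate): project_id=1 -> matches Nova
  - task 5 (Setup): project_id=1 -> matches Nova
  - task 6 (Test): project_id=1 -> matches Nova
  - task 7 (Plan): project_id=2 -> matches Beta
So 1 of 7 rows is dropped.

SQL:
SELECT a.name, b.name AS project
FROM tasks a
INNER JOIN projects b ON a.project_id = b.id

Result:
name     | project
---------+--------
Audit    | Nova   
Document | Nova   
Migrate  | Nova   
Setup    | Nova   
Test     | Nova   
Plan     | Beta   


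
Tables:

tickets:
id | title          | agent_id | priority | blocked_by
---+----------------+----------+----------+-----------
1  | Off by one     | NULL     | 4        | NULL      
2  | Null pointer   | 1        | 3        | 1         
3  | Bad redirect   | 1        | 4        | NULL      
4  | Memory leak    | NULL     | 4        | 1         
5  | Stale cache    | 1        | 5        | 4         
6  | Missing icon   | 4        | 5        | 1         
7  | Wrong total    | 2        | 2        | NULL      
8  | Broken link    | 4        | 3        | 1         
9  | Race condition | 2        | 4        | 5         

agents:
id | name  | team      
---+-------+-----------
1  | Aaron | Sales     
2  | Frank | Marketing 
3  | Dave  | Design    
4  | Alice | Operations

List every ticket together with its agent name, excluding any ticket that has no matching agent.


INNER JOIN keeps only tickets rows whose agent_id matches an id in agents. Walk through each ticket:
  - ticket 1 (Off by one): agent_id=NULL, no match -> dropped
  - ticket 2 (Null pointer): agent_id=1 -> matches Aaron
  - ticket 3 (Bad redirect): agent_id=1 -> matches Aaron
  - ticket 4 (Memory leak): agent_id=NULL, no match -> dropped
  - ticket 5 (Stale cache): agent_id=1 -> matches Aaron
  - ticket 6 (Missing icon): agent_id=4 -> matches Alice
  - ticket 7 (Wrong total): agent_id=2 -> matches Frank
  - ticket 8 (Broken link): agent_id=4 -> matches Alice
  - ticket 9 (Race condition): agent_id=2 -> matches Frank
So 2 of 9 rows are dropped.

SQL:
SELECT a.title, b.name AS agent
FROM tickets a
INNER JOIN agents b ON a.agent_id = b.id

Result:
title          | agent
---------------+------
Null pointer   | Aaron
Bad redirect   | Aaron
Stale cache    | Aaron
Missing icon   | Alice
Wrong total    | Frank
Broken link    | Alice
Race condition | Frank


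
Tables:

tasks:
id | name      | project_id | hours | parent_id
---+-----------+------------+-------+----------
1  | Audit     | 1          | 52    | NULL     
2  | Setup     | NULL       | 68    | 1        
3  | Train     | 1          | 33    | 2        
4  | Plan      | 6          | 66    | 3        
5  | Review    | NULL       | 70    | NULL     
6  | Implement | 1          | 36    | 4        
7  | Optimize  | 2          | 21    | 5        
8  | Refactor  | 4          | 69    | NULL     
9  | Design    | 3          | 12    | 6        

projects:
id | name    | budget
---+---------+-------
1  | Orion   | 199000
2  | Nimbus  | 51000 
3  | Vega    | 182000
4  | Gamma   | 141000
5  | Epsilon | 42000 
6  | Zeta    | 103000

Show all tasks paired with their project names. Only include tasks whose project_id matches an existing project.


INNER JOIN keeps only tasks rows whose project_id matches an id in projects. Walk through each task:
  - task 1 (Audit): project_id=1 -> matches Orion
  - task 2 (Setup): project_id=NULL, no match -> dropped
  - task 3 (Train): project_id=1 -> matches Orion
  - task 4 (Plan): project_id=6 -> matches Zeta
  - task 5 (Review): project_id=NULL, no match -> dropped
  - task 6 (Implement): project_id=1 -> matches Orion
  - task 7 (Optimize): project_id=2 -> matches Nimbus
  - task 8 (Refactor): project_id=4 -> matches Gamma
  - task 9 (Design): project_id=3 -> matches Vega
So 2 of 9 rows are dropped.

SQL:
SELECT a.name, b.name AS project
FROM tasks a
INNER JOIN projects b ON a.project_id = b.id

Result:
name      | project
----------+--------
Audit     | Orion  
Train     | Orion  
Plan      | Zeta   
Implement | Orion  
Optimize  | Nimbus 
Refactor  | Gamma  
Design    | Vega   


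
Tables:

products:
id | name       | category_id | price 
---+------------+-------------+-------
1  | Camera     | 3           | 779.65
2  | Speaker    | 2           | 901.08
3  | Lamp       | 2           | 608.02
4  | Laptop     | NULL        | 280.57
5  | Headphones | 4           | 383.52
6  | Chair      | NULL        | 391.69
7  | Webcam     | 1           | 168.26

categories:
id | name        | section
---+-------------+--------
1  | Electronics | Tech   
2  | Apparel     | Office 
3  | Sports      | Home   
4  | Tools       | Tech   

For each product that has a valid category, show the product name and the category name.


INNER JOIN keeps only products rows whose category_id matches an id in categories. Walk through each product:
  - product 1 (Camera): category_id=3 -> matches Sports
  - product 2 (Speaker): category_id=2 -> matches Apparel
  - product 3 (Lamp): category_id=2 -> matches Apparel
  - product 4 (Laptop): category_id=NULL, no match -> dropped
  - product 5 (Headphones): category_id=4 -> matches Tools
  - product 6 (Chair): category_id=NULL, no match -> dropped
  - product 7 (Webcam): category_id=1 -> matches Electronics
So 2 of 7 rows are dropped.

SQL:
SELECT a.name, b.name AS category
FROM products a
INNER JOIN categories b ON a.category_id = b.id

Result:
name       | category   
-----------+------------
Camera     | Sports     
Speaker    | Apparel    
Lamp       | Apparel    
Headphones | Tools      
Webcam     | Electronics


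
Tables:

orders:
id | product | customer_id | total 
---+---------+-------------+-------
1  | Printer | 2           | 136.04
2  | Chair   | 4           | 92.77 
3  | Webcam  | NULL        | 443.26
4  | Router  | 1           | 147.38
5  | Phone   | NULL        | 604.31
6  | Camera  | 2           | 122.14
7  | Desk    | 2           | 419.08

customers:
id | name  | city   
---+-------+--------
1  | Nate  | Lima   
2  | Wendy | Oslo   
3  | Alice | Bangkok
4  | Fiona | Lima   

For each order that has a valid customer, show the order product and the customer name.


INNER JOIN keeps only orders rows whose customer_id matches an id in customers. Walk through each order:
  - order 1 (Printer): customer_id=2 -> matches Wendy
  - order 2 (Chair): customer_id=4 -> matches Fiona
  - order 3 (Webcam): customer_id=NULL, no match -> dropped
  - order 4 (Router): customer_id=1 -> matches Nate
  - order 5 (Phone): customer_id=NULL, no match -> dropped
  - order 6 (Camera): customer_id=2 -> matches Wendy
  - order 7 (Desk): customer_id=2 -> matches Wendy
So 2 of 7 rows are dropped.

SQL:
SELECT a.product, b.name AS customer
FROM orders a
INNER JOIN customers b ON a.customer_id = b.id

Result:
product | customer
--------+---------
Printer | Wendy   
Chair   | Fiona   
Router  | Nate    
Camera  | Wendy   
Desk    | Wendy   


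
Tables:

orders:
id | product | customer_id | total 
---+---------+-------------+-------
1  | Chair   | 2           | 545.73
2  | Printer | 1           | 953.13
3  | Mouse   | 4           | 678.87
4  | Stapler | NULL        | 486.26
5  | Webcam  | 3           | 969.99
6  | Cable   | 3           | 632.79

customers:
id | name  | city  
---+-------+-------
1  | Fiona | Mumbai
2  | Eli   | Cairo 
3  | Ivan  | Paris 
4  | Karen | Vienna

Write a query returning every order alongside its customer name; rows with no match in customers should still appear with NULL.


LEFT JOIN keeps every row from orders (the left table); where customer_id has no match in customers, the customer columns become NULL. Walk through each order:
  - order 1 (Chair): customer_id=2 -> matches Eli
  - order 2 (Printer): customer_id=1 -> matches Fiona
  - order 3 (Mouse): customer_id=4 -> matches Karen
  - order 4 (Stapler): customer_id=NULL, no match -> kept with NULL
  - order 5 (Webcam): customer_id=3 -> matches Ivan
  - order 6 (Cable): customer_id=3 -> matches Ivan
All 6 rows appear; 1 has NULL customer.

SQL:
SELECT a.product, b.name AS customer
FROM orders a
LEFT JOIN customers b ON a.customer_id = b.id

Result:
product | customer
--------+---------
Chair   | Eli     
Printer | Fiona   
Mouse   | Karen   
Stapler | NULL    
Webcam  | Ivan    
Cable   | Ivan    


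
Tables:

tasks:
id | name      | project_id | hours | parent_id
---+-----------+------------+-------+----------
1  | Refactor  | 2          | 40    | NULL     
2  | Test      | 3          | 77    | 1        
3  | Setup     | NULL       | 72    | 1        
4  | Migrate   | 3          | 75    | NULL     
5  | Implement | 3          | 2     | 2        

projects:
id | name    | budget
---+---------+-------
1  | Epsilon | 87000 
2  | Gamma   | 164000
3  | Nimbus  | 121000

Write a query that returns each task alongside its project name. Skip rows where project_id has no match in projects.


INNER JOIN keeps only tasks rows whose project_id matches an id in projects. Walk through each task:
  - task 1 (Refactor): project_id=2 -> matches Gamma
  - task 2 (Test): project_id=3 -> matches Nimbus
  - task 3 (Setup): project_id=NULL, no match -> dropped
  - task 4 (Migrate): project_id=3 -> matches Nimbus
  - task 5 (Implement): project_id=3 -> matches Nimbus
So 1 of 5 rows is dropped.

SQL:
SELECT a.name, b.name AS project
FROM tasks a
INNER JOIN projects b ON a.project_id = b.id

Result:
name      | project
----------+--------
Refactor  | Gamma  
Test      | Nimbus 
Migrate   | Nimbus 
Implement | Nimbus 


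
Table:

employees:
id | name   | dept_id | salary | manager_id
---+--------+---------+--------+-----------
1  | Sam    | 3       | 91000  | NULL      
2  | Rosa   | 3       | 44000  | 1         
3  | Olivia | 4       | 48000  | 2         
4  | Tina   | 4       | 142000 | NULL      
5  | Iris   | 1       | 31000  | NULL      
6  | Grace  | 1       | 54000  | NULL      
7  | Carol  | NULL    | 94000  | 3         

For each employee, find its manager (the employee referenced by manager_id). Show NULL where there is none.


This is a self-join: employees is joined to a second copy of itself, matching each row's manager_id to another row's id. Use LEFT JOIN so rows with manager_id=NULL are kept.
  - employee 1 (Sam): manager_id=NULL -> NULL
  - employee 2 (Rosa): manager_id=1 -> Sam
  - employee 3 (Olivia): manager_id=2 -> Rosa
  - employee 4 (Tina): manager_id=NULL -> NULL
  - employee 5 (Iris): manager_id=NULL -> NULL
  - employee 6 (Grace): manager_id=NULL -> NULL
  - employee 7 (Carol): manager_id=3 -> Olivia

SQL:
SELECT a.name AS item, b.name AS manager
FROM employees a
LEFT JOIN employees b ON a.manager_id = b.id

Result:
item   | manager
-------+--------
Sam    | NULL   
Rosa   | Sam    
Olivia | Rosa   
Tina   | NULL   
Iris   | NULL   
Grace  | NULL   
Carol  | Olivia 


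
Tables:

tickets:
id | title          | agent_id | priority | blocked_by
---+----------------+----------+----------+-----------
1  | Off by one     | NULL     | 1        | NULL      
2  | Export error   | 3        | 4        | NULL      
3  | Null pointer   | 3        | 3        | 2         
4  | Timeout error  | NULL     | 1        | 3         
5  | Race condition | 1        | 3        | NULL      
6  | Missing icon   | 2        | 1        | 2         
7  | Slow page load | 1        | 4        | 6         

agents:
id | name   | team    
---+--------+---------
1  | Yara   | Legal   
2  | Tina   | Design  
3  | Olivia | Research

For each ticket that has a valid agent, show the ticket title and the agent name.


INNER JOIN keeps only tickets rows whose agent_id matches an id in agents. Walk through each ticket:
  - ticket 1 (Off by one): agent_id=NULL, no match -> dropped
  - ticket 2 (Export error): agent_id=3 -> matches Olivia
  - ticket 3 (Null pointer): agent_id=3 -> matches Olivia
  - ticket 4 (Timeout error): agent_id=NULL, no match -> dropped
  - ticket 5 (Race condition): agent_id=1 -> matches Yara
  - ticket 6 (Missing icon): agent_id=2 -> matches Tina
  - ticket 7 (Slow page load): agent_id=1 -> matches Yara
So 2 of 7 rows are dropped.

SQL:
SELECT a.title, b.name AS agent
FROM tickets a
INNER JOIN agents b ON a.agent_id = b.id

Result:
title          | agent 
---------------+-------
Export error   | Olivia
Null pointer   | Olivia
Race condition | Yara  
Missing icon   | Tina  
Slow page load | Yara  


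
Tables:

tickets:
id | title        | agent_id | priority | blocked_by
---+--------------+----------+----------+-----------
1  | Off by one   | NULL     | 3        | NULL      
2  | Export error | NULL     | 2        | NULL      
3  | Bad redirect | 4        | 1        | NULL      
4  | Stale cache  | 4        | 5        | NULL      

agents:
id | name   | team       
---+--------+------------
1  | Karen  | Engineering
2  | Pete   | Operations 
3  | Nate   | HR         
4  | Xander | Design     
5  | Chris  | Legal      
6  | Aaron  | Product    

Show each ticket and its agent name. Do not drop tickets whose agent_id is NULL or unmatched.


LEFT JOIN keeps every row from tickets (the left table); where agent_id has no match in agents, the agent columns become NULL. Walk through each ticket:
  - ticket 1 (Off by one): agent_id=NULL, no match -> kept with NULL
  - ticket 2 (Export error): agent_id=NULL, no match -> kept with NULL
  - ticket 3 (Bad redirect): agent_id=4 -> matches Xander
  - ticket 4 (Stale cache): agent_id=4 -> matches Xander
All 4 rows appear; 2 have NULL agent.

SQL:
SELECT a.title, b.name AS agent
FROM tickets a
LEFT JOIN agents b ON a.agent_id = b.id

Result:
title        | agent 
-------------+-------
Off by one   | NULL  
Export error | NULL  
Bad redirect | Xander
Stale cache  | Xander


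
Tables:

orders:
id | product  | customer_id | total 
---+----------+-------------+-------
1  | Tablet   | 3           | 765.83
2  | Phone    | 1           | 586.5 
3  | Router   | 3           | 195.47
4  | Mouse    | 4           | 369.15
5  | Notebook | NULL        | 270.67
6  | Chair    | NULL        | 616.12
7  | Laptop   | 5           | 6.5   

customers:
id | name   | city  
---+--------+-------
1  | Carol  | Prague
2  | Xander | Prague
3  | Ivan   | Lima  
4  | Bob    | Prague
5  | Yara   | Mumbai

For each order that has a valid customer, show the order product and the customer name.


INNER JOIN keeps only orders rows whose customer_id matches an id in customers. Walk through each order:
  - order 1 (Tablet): customer_id=3 -> matches Ivan
  - order 2 (Phone): customer_id=1 -> matches Carol
  - order 3 (Router): customer_id=3 -> matches Ivan
  - order 4 (Mouse): customer_id=4 -> matches Bob
  - order 5 (Notebook): customer_id=NULL, no match -> dropped
  - order 6 (Chair): customer_id=NULL, no match -> dropped
  - order 7 (Laptop): customer_id=5 -> matches Yara
So 2 of 7 rows are dropped.

SQL:
SELECT a.product, b.name AS customer
FROM orders a
INNER JOIN customers b ON a.customer_id = b.id

Result:
product | customer
--------+---------
Tablet  | Ivan    
Phone   | Carol   
Router  | Ivan    
Mouse   | Bob     
Laptop  | Yara    
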